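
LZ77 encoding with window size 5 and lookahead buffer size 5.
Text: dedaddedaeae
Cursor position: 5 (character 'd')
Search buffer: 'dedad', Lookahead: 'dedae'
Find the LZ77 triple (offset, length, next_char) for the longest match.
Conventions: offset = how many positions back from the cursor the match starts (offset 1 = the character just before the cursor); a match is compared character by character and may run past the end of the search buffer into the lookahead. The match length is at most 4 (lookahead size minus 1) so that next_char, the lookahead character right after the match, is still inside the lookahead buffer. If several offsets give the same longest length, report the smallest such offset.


Try each offset into the search buffer:
  offset=1 (pos 4, char 'd'): match length 1
  offset=2 (pos 3, char 'a'): match length 0
  offset=3 (pos 2, char 'd'): match length 1
  offset=4 (pos 1, char 'e'): match length 0
  offset=5 (pos 0, char 'd'): match length 4
Longest match has length 4 at offset 5.
next_char = character at position 5 + 4 = 9 -> 'e'

Best match: offset=5, length=4 (matching 'deda' starting at position 0)
LZ77 triple: (5, 4, 'e')


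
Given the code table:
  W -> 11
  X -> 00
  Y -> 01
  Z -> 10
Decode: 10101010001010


Decoding:
10 -> Z
10 -> Z
10 -> Z
10 -> Z
00 -> X
10 -> Z
10 -> Z


Result: ZZZZXZZ


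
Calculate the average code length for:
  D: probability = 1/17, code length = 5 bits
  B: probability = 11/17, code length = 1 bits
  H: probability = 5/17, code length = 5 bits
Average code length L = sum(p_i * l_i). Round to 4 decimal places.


Weighted contributions p_i * l_i:
  D: (1/17) * 5 = 5/17
  B: (11/17) * 1 = 11/17
  H: (5/17) * 5 = 25/17
Sum = (5 + 11 + 25)/17 = 41/17

L = 41/17 = 2.4118 bits/symbol


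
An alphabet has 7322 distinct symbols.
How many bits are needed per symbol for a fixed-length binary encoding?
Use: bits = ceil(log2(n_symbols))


log2(7322) = 12.838
Bracket: 2^12 = 4096 < 7322 <= 2^13 = 8192
So ceil(log2(7322)) = 13

bits = ceil(log2(7322)) = ceil(12.838) = 13 bits


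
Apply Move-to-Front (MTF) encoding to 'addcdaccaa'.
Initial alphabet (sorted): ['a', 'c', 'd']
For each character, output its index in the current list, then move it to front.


MTF encoding:
'a': index 0 in ['a', 'c', 'd'] -> ['a', 'c', 'd']
'd': index 2 in ['a', 'c', 'd'] -> ['d', 'a', 'c']
'd': index 0 in ['d', 'a', 'c'] -> ['d', 'a', 'c']
'c': index 2 in ['d', 'a', 'c'] -> ['c', 'd', 'a']
'd': index 1 in ['c', 'd', 'a'] -> ['d', 'c', 'a']
'a': index 2 in ['d', 'c', 'a'] -> ['a', 'd', 'c']
'c': index 2 in ['a', 'd', 'c'] -> ['c', 'a', 'd']
'c': index 0 in ['c', 'a', 'd'] -> ['c', 'a', 'd']
'a': index 1 in ['c', 'a', 'd'] -> ['a', 'c', 'd']
'a': index 0 in ['a', 'c', 'd'] -> ['a', 'c', 'd']


Output: [0, 2, 0, 2, 1, 2, 2, 0, 1, 0]


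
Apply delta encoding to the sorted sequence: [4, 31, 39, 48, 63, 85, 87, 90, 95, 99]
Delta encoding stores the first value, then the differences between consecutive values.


First value: 4
Deltas:
  31 - 4 = 27
  39 - 31 = 8
  48 - 39 = 9
  63 - 48 = 15
  85 - 63 = 22
  87 - 85 = 2
  90 - 87 = 3
  95 - 90 = 5
  99 - 95 = 4


Delta encoded: [4, 27, 8, 9, 15, 22, 2, 3, 5, 4]


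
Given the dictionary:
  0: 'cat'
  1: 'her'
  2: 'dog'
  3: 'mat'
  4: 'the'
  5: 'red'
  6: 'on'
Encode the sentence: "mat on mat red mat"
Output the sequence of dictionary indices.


Look up each word in the dictionary:
  'mat' -> 3
  'on' -> 6
  'mat' -> 3
  'red' -> 5
  'mat' -> 3

Encoded: [3, 6, 3, 5, 3]


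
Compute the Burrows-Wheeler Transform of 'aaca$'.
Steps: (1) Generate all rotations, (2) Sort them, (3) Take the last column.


Rotations (sorted):
  0: $aaca -> last char: a
  1: a$aac -> last char: c
  2: aaca$ -> last char: $
  3: aca$a -> last char: a
  4: ca$aa -> last char: a


BWT = ac$aa


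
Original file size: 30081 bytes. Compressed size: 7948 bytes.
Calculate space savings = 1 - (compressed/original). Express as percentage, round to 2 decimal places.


ratio = compressed/original = 7948/30081 = 0.26422
savings = 1 - ratio = 1 - 0.26422 = 0.73578
as a percentage: 0.73578 * 100 = 73.58%

Space savings = 1 - 7948/30081 = 73.58%


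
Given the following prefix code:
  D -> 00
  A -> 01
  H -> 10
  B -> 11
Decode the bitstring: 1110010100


Decoding step by step:
Bits 11 -> B
Bits 10 -> H
Bits 01 -> A
Bits 01 -> A
Bits 00 -> D


Decoded message: BHAAD


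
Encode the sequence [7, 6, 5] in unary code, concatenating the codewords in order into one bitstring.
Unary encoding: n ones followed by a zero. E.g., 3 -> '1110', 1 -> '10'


Encode each number as n ones followed by a terminating 0:
  7 -> 11111110 (8 bits)
  6 -> 1111110 (7 bits)
  5 -> 111110 (6 bits)
Total length = 8 + 7 + 6 = 21 bits.

Unary([7, 6, 5]) = 111111101111110111110 (21 bits)


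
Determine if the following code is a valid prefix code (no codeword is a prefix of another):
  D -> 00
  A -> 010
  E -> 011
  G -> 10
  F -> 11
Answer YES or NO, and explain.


Checking each pair (does one codeword prefix another?):
  D='00' vs A='010': no prefix
  D='00' vs E='011': no prefix
  D='00' vs G='10': no prefix
  D='00' vs F='11': no prefix
  A='010' vs D='00': no prefix
  A='010' vs E='011': no prefix
  A='010' vs G='10': no prefix
  A='010' vs F='11': no prefix
  E='011' vs D='00': no prefix
  E='011' vs A='010': no prefix
  E='011' vs G='10': no prefix
  E='011' vs F='11': no prefix
  G='10' vs D='00': no prefix
  G='10' vs A='010': no prefix
  G='10' vs E='011': no prefix
  G='10' vs F='11': no prefix
  F='11' vs D='00': no prefix
  F='11' vs A='010': no prefix
  F='11' vs E='011': no prefix
  F='11' vs G='10': no prefix
No violation found over all pairs.

YES -- this is a valid prefix code. No codeword is a prefix of any other codeword.


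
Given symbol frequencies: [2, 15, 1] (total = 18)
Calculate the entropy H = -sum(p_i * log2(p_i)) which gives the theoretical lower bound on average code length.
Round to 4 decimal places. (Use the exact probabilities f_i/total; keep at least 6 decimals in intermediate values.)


Per-symbol terms -p_i * log2(p_i) with p_i = f_i/18:
  p = 2/18 = 0.111111: log2(p) = -3.169925, -p*log2(p) = 0.352214
  p = 15/18 = 0.833333: log2(p) = -0.263034, -p*log2(p) = 0.219195
  p = 1/18 = 0.055556: log2(p) = -4.169925, -p*log2(p) = 0.231663
H = 0.352214 + 0.219195 + 0.231663 = 0.803072

H = 0.8031 bits/symbol


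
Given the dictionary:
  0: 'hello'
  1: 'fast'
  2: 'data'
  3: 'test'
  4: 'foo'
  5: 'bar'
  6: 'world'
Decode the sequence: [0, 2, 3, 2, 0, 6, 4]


Look up each index in the dictionary:
  0 -> 'hello'
  2 -> 'data'
  3 -> 'test'
  2 -> 'data'
  0 -> 'hello'
  6 -> 'world'
  4 -> 'foo'

Decoded: "hello data test data hello world foo"


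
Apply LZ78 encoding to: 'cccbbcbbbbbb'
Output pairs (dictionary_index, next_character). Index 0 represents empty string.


LZ78 encoding steps:
Dictionary: {0: ''}
Step 1: w='' (idx 0), next='c' -> output (0, 'c'), add 'c' as idx 1
Step 2: w='c' (idx 1), next='c' -> output (1, 'c'), add 'cc' as idx 2
Step 3: w='' (idx 0), next='b' -> output (0, 'b'), add 'b' as idx 3
Step 4: w='b' (idx 3), next='c' -> output (3, 'c'), add 'bc' as idx 4
Step 5: w='b' (idx 3), next='b' -> output (3, 'b'), add 'bb' as idx 5
Step 6: w='bb' (idx 5), next='b' -> output (5, 'b'), add 'bbb' as idx 6
Step 7: w='b' (idx 3), end of input -> output (3, '')


Encoded: [(0, 'c'), (1, 'c'), (0, 'b'), (3, 'c'), (3, 'b'), (5, 'b'), (3, '')]


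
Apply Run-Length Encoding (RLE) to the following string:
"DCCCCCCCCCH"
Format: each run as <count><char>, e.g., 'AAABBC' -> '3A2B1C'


Scanning runs left to right:
  i=0: run of 'D' x 1 -> '1D'
  i=1: run of 'C' x 9 -> '9C'
  i=10: run of 'H' x 1 -> '1H'

RLE = 1D9C1H


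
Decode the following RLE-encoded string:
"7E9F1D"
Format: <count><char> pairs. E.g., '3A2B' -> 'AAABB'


Expanding each <count><char> pair:
  7E -> 'EEEEEEE'
  9F -> 'FFFFFFFFF'
  1D -> 'D'

Decoded = EEEEEEEFFFFFFFFFD


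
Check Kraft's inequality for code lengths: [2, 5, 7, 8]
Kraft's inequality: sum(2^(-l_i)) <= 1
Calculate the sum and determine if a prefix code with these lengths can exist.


Sum = 2^(-2) + 2^(-5) + 2^(-7) + 2^(-8)
    = 0.25 + 0.03125 + 0.0078125 + 0.00390625
    = 75/256 = 0.29296875
Since 0.29296875 <= 1, Kraft's inequality IS satisfied.
A prefix code with these lengths CAN exist.

Kraft sum = 0.29296875. Satisfied.


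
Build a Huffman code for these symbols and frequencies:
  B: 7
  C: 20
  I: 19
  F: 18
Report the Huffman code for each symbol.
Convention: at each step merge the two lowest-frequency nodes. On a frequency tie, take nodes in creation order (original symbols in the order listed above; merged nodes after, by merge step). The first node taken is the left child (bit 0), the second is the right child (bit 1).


Huffman tree construction:
Step 1: Merge B(7) + F(18) = 25
Step 2: Merge I(19) + C(20) = 39
Step 3: Merge (B+F)(25) + (I+C)(39) = 64
Read each symbol's code off the tree from the root (left child = 0, right child = 1).

Codes:
  B: 00 (length 2)
  C: 11 (length 2)
  I: 10 (length 2)
  F: 01 (length 2)
Average code length: 128/64 = 2.0000 bits/symbol


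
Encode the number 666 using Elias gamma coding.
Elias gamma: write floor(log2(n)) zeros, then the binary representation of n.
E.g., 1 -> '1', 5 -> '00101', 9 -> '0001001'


num_bits = floor(log2(666)) + 1 = 10
leading_zeros = num_bits - 1 = 9
binary(666) = 1010011010

Elias gamma(666) = '000000000' + '1010011010' = 0000000001010011010 (19 bits)


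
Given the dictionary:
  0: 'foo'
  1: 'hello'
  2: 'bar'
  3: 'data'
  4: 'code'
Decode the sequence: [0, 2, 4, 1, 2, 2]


Look up each index in the dictionary:
  0 -> 'foo'
  2 -> 'bar'
  4 -> 'code'
  1 -> 'hello'
  2 -> 'bar'
  2 -> 'bar'

Decoded: "foo bar code hello bar bar"


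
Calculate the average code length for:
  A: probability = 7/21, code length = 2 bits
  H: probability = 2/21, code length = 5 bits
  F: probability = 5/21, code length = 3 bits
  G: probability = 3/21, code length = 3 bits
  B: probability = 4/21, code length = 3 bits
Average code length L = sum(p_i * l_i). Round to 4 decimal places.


Weighted contributions p_i * l_i:
  A: (7/21) * 2 = 14/21
  H: (2/21) * 5 = 10/21
  F: (5/21) * 3 = 15/21
  G: (3/21) * 3 = 9/21
  B: (4/21) * 3 = 12/21
Sum = (14 + 10 + 15 + 9 + 12)/21 = 60/21

L = 60/21 = 2.8571 bits/symbol


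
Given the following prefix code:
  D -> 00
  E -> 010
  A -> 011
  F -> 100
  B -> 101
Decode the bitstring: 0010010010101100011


Decoding step by step:
Bits 00 -> D
Bits 100 -> F
Bits 100 -> F
Bits 101 -> B
Bits 011 -> A
Bits 00 -> D
Bits 011 -> A


Decoded message: DFFBADA


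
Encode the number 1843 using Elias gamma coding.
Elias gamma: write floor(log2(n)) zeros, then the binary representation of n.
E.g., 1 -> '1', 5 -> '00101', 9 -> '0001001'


num_bits = floor(log2(1843)) + 1 = 11
leading_zeros = num_bits - 1 = 10
binary(1843) = 11100110011

Elias gamma(1843) = '0000000000' + '11100110011' = 000000000011100110011 (21 bits)


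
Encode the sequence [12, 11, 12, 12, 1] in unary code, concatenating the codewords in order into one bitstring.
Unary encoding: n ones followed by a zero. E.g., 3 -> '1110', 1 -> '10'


Encode each number as n ones followed by a terminating 0:
  12 -> 1111111111110 (13 bits)
  11 -> 111111111110 (12 bits)
  12 -> 1111111111110 (13 bits)
  12 -> 1111111111110 (13 bits)
  1 -> 10 (2 bits)
Total length = 13 + 12 + 13 + 13 + 2 = 53 bits.

Unary([12, 11, 12, 12, 1]) = 11111111111101111111111101111111111110111111111111010 (53 bits)


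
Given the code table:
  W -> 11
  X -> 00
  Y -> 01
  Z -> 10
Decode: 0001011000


Decoding:
00 -> X
01 -> Y
01 -> Y
10 -> Z
00 -> X


Result: XYYZX


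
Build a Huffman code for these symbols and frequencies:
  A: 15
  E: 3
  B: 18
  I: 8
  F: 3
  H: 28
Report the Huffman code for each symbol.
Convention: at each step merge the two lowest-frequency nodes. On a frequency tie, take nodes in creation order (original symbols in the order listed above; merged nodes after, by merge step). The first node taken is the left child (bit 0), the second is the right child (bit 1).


Huffman tree construction:
Step 1: Merge E(3) + F(3) = 6
Step 2: Merge (E+F)(6) + I(8) = 14
Step 3: Merge ((E+F)+I)(14) + A(15) = 29
Step 4: Merge B(18) + H(28) = 46
Step 5: Merge (((E+F)+I)+A)(29) + (B+H)(46) = 75
Read each symbol's code off the tree from the root (left child = 0, right child = 1).

Codes:
  A: 01 (length 2)
  E: 0000 (length 4)
  B: 10 (length 2)
  I: 001 (length 3)
  F: 0001 (length 4)
  H: 11 (length 2)
Average code length: 170/75 = 2.2667 bits/symbol


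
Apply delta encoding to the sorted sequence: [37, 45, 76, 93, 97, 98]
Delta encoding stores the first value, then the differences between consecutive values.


First value: 37
Deltas:
  45 - 37 = 8
  76 - 45 = 31
  93 - 76 = 17
  97 - 93 = 4
  98 - 97 = 1


Delta encoded: [37, 8, 31, 17, 4, 1]


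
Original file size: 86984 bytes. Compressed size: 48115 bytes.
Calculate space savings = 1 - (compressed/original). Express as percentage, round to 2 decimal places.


ratio = compressed/original = 48115/86984 = 0.553148
savings = 1 - ratio = 1 - 0.553148 = 0.446852
as a percentage: 0.446852 * 100 = 44.69%

Space savings = 1 - 48115/86984 = 44.69%


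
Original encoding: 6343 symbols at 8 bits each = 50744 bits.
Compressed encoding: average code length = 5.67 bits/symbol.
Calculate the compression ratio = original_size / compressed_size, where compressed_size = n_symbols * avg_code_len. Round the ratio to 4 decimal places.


original_size = n_symbols * orig_bits = 6343 * 8 = 50744 bits
compressed_size = n_symbols * avg_code_len = 6343 * 5.67 = 35964.81 bits
ratio = original_size / compressed_size = 50744 / 35964.81 = 1.4109

Compression ratio = 1.4109


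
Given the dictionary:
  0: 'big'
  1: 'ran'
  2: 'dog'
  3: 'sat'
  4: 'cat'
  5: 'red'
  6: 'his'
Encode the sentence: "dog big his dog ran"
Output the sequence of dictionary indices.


Look up each word in the dictionary:
  'dog' -> 2
  'big' -> 0
  'his' -> 6
  'dog' -> 2
  'ran' -> 1

Encoded: [2, 0, 6, 2, 1]


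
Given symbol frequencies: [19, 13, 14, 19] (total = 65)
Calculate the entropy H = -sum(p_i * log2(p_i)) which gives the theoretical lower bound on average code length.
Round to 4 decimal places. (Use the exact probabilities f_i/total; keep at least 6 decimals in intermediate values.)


Per-symbol terms -p_i * log2(p_i) with p_i = f_i/65:
  p = 19/65 = 0.292308: log2(p) = -1.774440, -p*log2(p) = 0.518683
  p = 13/65 = 0.200000: log2(p) = -2.321928, -p*log2(p) = 0.464386
  p = 14/65 = 0.215385: log2(p) = -2.215013, -p*log2(p) = 0.477080
  p = 19/65 = 0.292308: log2(p) = -1.774440, -p*log2(p) = 0.518683
H = 0.518683 + 0.464386 + 0.477080 + 0.518683 = 1.978832

H = 1.9788 bits/symbol


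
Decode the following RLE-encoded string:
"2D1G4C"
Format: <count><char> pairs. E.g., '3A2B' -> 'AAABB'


Expanding each <count><char> pair:
  2D -> 'DD'
  1G -> 'G'
  4C -> 'CCCC'

Decoded = DDGCCCC


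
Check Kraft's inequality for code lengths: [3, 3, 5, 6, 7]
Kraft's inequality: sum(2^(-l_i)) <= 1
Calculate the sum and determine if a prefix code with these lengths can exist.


Sum = 2^(-3) + 2^(-3) + 2^(-5) + 2^(-6) + 2^(-7)
    = 0.125 + 0.125 + 0.03125 + 0.015625 + 0.0078125
    = 39/128 = 0.3046875
Since 0.3046875 <= 1, Kraft's inequality IS satisfied.
A prefix code with these lengths CAN exist.

Kraft sum = 0.3046875. Satisfied.


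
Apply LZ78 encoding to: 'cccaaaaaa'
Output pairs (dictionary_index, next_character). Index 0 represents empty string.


LZ78 encoding steps:
Dictionary: {0: ''}
Step 1: w='' (idx 0), next='c' -> output (0, 'c'), add 'c' as idx 1
Step 2: w='c' (idx 1), next='c' -> output (1, 'c'), add 'cc' as idx 2
Step 3: w='' (idx 0), next='a' -> output (0, 'a'), add 'a' as idx 3
Step 4: w='a' (idx 3), next='a' -> output (3, 'a'), add 'aa' as idx 4
Step 5: w='aa' (idx 4), next='a' -> output (4, 'a'), add 'aaa' as idx 5


Encoded: [(0, 'c'), (1, 'c'), (0, 'a'), (3, 'a'), (4, 'a')]


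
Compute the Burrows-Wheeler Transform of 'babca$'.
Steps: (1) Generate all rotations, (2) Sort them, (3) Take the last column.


Rotations (sorted):
  0: $babca -> last char: a
  1: a$babc -> last char: c
  2: abca$b -> last char: b
  3: babca$ -> last char: $
  4: bca$ba -> last char: a
  5: ca$bab -> last char: b


BWT = acb$ab


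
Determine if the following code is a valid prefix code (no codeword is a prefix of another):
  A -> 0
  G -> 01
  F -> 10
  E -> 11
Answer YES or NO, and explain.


Checking each pair (does one codeword prefix another?):
  A='0' vs G='01': prefix -- VIOLATION

NO -- this is NOT a valid prefix code. A (0) is a prefix of G (01).


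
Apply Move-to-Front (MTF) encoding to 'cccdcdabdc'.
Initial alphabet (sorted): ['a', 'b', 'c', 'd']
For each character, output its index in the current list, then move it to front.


MTF encoding:
'c': index 2 in ['a', 'b', 'c', 'd'] -> ['c', 'a', 'b', 'd']
'c': index 0 in ['c', 'a', 'b', 'd'] -> ['c', 'a', 'b', 'd']
'c': index 0 in ['c', 'a', 'b', 'd'] -> ['c', 'a', 'b', 'd']
'd': index 3 in ['c', 'a', 'b', 'd'] -> ['d', 'c', 'a', 'b']
'c': index 1 in ['d', 'c', 'a', 'b'] -> ['c', 'd', 'a', 'b']
'd': index 1 in ['c', 'd', 'a', 'b'] -> ['d', 'c', 'a', 'b']
'a': index 2 in ['d', 'c', 'a', 'b'] -> ['a', 'd', 'c', 'b']
'b': index 3 in ['a', 'd', 'c', 'b'] -> ['b', 'a', 'd', 'c']
'd': index 2 in ['b', 'a', 'd', 'c'] -> ['d', 'b', 'a', 'c']
'c': index 3 in ['d', 'b', 'a', 'c'] -> ['c', 'd', 'b', 'a']


Output: [2, 0, 0, 3, 1, 1, 2, 3, 2, 3]


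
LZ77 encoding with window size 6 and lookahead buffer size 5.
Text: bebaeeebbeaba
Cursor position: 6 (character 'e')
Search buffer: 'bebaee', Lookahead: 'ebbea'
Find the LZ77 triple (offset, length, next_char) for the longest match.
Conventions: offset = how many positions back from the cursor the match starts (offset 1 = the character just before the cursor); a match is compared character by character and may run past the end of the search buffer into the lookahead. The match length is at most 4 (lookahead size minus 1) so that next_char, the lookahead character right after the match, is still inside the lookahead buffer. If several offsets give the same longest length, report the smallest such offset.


Try each offset into the search buffer:
  offset=1 (pos 5, char 'e'): match length 1
  offset=2 (pos 4, char 'e'): match length 1
  offset=3 (pos 3, char 'a'): match length 0
  offset=4 (pos 2, char 'b'): match length 0
  offset=5 (pos 1, char 'e'): match length 2
  offset=6 (pos 0, char 'b'): match length 0
Longest match has length 2 at offset 5.
next_char = character at position 6 + 2 = 8 -> 'b'

Best match: offset=5, length=2 (matching 'eb' starting at position 1)
LZ77 triple: (5, 2, 'b')


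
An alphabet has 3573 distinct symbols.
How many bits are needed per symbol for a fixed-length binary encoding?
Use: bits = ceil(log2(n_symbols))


log2(3573) = 11.8029
Bracket: 2^11 = 2048 < 3573 <= 2^12 = 4096
So ceil(log2(3573)) = 12

bits = ceil(log2(3573)) = ceil(11.8029) = 12 bits


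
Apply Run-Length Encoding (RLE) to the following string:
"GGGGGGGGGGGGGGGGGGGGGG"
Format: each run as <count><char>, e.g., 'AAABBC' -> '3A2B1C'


Scanning runs left to right:
  i=0: run of 'G' x 22 -> '22G'

RLE = 22G


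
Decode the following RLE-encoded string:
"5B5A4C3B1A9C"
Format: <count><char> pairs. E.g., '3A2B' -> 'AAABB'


Expanding each <count><char> pair:
  5B -> 'BBBBB'
  5A -> 'AAAAA'
  4C -> 'CCCC'
  3B -> 'BBB'
  1A -> 'A'
  9C -> 'CCCCCCCCC'

Decoded = BBBBBAAAAACCCCBBBACCCCCCCCC


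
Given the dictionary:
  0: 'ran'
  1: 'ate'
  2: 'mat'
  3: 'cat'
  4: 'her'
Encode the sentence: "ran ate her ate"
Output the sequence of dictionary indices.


Look up each word in the dictionary:
  'ran' -> 0
  'ate' -> 1
  'her' -> 4
  'ate' -> 1

Encoded: [0, 1, 4, 1]


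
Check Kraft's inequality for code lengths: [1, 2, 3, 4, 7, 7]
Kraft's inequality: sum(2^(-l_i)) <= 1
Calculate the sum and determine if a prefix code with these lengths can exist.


Sum = 2^(-1) + 2^(-2) + 2^(-3) + 2^(-4) + 2^(-7) + 2^(-7)
    = 0.5 + 0.25 + 0.125 + 0.0625 + 0.0078125 + 0.0078125
    = 122/128 = 0.953125
Since 0.953125 <= 1, Kraft's inequality IS satisfied.
A prefix code with these lengths CAN exist.

Kraft sum = 0.953125. Satisfied.


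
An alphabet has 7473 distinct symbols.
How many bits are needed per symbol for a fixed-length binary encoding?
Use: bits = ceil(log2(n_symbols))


log2(7473) = 12.8675
Bracket: 2^12 = 4096 < 7473 <= 2^13 = 8192
So ceil(log2(7473)) = 13

bits = ceil(log2(7473)) = ceil(12.8675) = 13 bits


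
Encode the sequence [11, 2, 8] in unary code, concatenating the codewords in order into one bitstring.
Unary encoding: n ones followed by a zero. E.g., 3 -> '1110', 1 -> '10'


Encode each number as n ones followed by a terminating 0:
  11 -> 111111111110 (12 bits)
  2 -> 110 (3 bits)
  8 -> 111111110 (9 bits)
Total length = 12 + 3 + 9 = 24 bits.

Unary([11, 2, 8]) = 111111111110110111111110 (24 bits)


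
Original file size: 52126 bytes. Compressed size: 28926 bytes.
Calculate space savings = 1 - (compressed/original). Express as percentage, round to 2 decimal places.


ratio = compressed/original = 28926/52126 = 0.554925
savings = 1 - ratio = 1 - 0.554925 = 0.445075
as a percentage: 0.445075 * 100 = 44.51%

Space savings = 1 - 28926/52126 = 44.51%


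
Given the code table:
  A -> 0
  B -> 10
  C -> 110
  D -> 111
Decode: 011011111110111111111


Decoding:
0 -> A
110 -> C
111 -> D
111 -> D
10 -> B
111 -> D
111 -> D
111 -> D


Result: ACDDBDDD


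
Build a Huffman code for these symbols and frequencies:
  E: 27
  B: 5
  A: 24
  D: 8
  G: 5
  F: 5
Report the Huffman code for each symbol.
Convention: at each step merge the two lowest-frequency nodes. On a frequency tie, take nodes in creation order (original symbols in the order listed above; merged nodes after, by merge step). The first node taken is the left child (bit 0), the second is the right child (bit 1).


Huffman tree construction:
Step 1: Merge B(5) + G(5) = 10
Step 2: Merge F(5) + D(8) = 13
Step 3: Merge (B+G)(10) + (F+D)(13) = 23
Step 4: Merge ((B+G)+(F+D))(23) + A(24) = 47
Step 5: Merge E(27) + (((B+G)+(F+D))+A)(47) = 74
Read each symbol's code off the tree from the root (left child = 0, right child = 1).

Codes:
  E: 0 (length 1)
  B: 1000 (length 4)
  A: 11 (length 2)
  D: 1011 (length 4)
  G: 1001 (length 4)
  F: 1010 (length 4)
Average code length: 167/74 = 2.2568 bits/symbol


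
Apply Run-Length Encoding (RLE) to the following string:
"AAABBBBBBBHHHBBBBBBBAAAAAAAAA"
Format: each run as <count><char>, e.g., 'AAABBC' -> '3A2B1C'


Scanning runs left to right:
  i=0: run of 'A' x 3 -> '3A'
  i=3: run of 'B' x 7 -> '7B'
  i=10: run of 'H' x 3 -> '3H'
  i=13: run of 'B' x 7 -> '7B'
  i=20: run of 'A' x 9 -> '9A'

RLE = 3A7B3H7B9A


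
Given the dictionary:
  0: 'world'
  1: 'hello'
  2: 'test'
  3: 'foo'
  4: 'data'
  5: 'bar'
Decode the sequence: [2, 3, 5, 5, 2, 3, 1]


Look up each index in the dictionary:
  2 -> 'test'
  3 -> 'foo'
  5 -> 'bar'
  5 -> 'bar'
  2 -> 'test'
  3 -> 'foo'
  1 -> 'hello'

Decoded: "test foo bar bar test foo hello"


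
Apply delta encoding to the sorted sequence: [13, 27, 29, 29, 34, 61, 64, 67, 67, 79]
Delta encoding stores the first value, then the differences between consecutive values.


First value: 13
Deltas:
  27 - 13 = 14
  29 - 27 = 2
  29 - 29 = 0
  34 - 29 = 5
  61 - 34 = 27
  64 - 61 = 3
  67 - 64 = 3
  67 - 67 = 0
  79 - 67 = 12


Delta encoded: [13, 14, 2, 0, 5, 27, 3, 3, 0, 12]


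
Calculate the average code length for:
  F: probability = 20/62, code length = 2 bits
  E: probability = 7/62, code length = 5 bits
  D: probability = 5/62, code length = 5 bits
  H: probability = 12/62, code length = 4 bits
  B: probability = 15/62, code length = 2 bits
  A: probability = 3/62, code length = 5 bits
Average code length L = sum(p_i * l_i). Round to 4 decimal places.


Weighted contributions p_i * l_i:
  F: (20/62) * 2 = 40/62
  E: (7/62) * 5 = 35/62
  D: (5/62) * 5 = 25/62
  H: (12/62) * 4 = 48/62
  B: (15/62) * 2 = 30/62
  A: (3/62) * 5 = 15/62
Sum = (40 + 35 + 25 + 48 + 30 + 15)/62 = 193/62

L = 193/62 = 3.1129 bits/symbol


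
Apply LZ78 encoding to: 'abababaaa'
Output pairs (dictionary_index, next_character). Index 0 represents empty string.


LZ78 encoding steps:
Dictionary: {0: ''}
Step 1: w='' (idx 0), next='a' -> output (0, 'a'), add 'a' as idx 1
Step 2: w='' (idx 0), next='b' -> output (0, 'b'), add 'b' as idx 2
Step 3: w='a' (idx 1), next='b' -> output (1, 'b'), add 'ab' as idx 3
Step 4: w='ab' (idx 3), next='a' -> output (3, 'a'), add 'aba' as idx 4
Step 5: w='a' (idx 1), next='a' -> output (1, 'a'), add 'aa' as idx 5


Encoded: [(0, 'a'), (0, 'b'), (1, 'b'), (3, 'a'), (1, 'a')]


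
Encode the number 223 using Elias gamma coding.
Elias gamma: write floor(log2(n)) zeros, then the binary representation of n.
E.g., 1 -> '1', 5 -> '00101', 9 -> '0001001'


num_bits = floor(log2(223)) + 1 = 8
leading_zeros = num_bits - 1 = 7
binary(223) = 11011111

Elias gamma(223) = '0000000' + '11011111' = 000000011011111 (15 bits)


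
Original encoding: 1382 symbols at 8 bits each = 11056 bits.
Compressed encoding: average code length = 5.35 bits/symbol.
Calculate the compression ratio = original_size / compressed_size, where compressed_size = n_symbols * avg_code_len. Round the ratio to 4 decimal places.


original_size = n_symbols * orig_bits = 1382 * 8 = 11056 bits
compressed_size = n_symbols * avg_code_len = 1382 * 5.35 = 7393.7 bits
ratio = original_size / compressed_size = 11056 / 7393.7 = 1.4953

Compression ratio = 1.4953


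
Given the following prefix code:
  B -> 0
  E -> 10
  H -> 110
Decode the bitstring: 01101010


Decoding step by step:
Bits 0 -> B
Bits 110 -> H
Bits 10 -> E
Bits 10 -> E


Decoded message: BHEE


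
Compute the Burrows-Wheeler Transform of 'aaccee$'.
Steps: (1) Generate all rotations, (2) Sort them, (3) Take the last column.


Rotations (sorted):
  0: $aaccee -> last char: e
  1: aaccee$ -> last char: $
  2: accee$a -> last char: a
  3: ccee$aa -> last char: a
  4: cee$aac -> last char: c
  5: e$aacce -> last char: e
  6: ee$aacc -> last char: c


BWT = e$aacec


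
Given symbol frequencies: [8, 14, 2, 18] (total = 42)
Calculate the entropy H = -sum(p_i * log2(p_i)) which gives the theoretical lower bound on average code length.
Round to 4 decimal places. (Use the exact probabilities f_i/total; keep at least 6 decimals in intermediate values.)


Per-symbol terms -p_i * log2(p_i) with p_i = f_i/42:
  p = 8/42 = 0.190476: log2(p) = -2.392317, -p*log2(p) = 0.455680
  p = 14/42 = 0.333333: log2(p) = -1.584963, -p*log2(p) = 0.528321
  p = 2/42 = 0.047619: log2(p) = -4.392317, -p*log2(p) = 0.209158
  p = 18/42 = 0.428571: log2(p) = -1.222392, -p*log2(p) = 0.523882
H = 0.455680 + 0.528321 + 0.209158 + 0.523882 = 1.717041

H = 1.717 bits/symbol


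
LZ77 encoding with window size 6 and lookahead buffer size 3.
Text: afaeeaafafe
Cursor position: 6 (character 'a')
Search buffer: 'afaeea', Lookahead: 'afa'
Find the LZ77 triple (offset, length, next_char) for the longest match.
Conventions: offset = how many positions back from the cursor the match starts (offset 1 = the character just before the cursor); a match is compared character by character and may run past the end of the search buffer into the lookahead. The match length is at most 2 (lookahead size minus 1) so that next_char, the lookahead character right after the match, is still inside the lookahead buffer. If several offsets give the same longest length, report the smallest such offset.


Try each offset into the search buffer:
  offset=1 (pos 5, char 'a'): match length 1
  offset=2 (pos 4, char 'e'): match length 0
  offset=3 (pos 3, char 'e'): match length 0
  offset=4 (pos 2, char 'a'): match length 1
  offset=5 (pos 1, char 'f'): match length 0
  offset=6 (pos 0, char 'a'): match length 2
Longest match has length 2 at offset 6.
next_char = character at position 6 + 2 = 8 -> 'a'

Best match: offset=6, length=2 (matching 'af' starting at position 0)
LZ77 triple: (6, 2, 'a')


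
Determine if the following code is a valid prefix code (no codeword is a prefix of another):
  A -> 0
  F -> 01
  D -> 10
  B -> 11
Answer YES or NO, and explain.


Checking each pair (does one codeword prefix another?):
  A='0' vs F='01': prefix -- VIOLATION

NO -- this is NOT a valid prefix code. A (0) is a prefix of F (01).


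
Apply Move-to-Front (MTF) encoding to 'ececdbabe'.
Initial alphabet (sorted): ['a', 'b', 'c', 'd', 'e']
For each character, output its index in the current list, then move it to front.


MTF encoding:
'e': index 4 in ['a', 'b', 'c', 'd', 'e'] -> ['e', 'a', 'b', 'c', 'd']
'c': index 3 in ['e', 'a', 'b', 'c', 'd'] -> ['c', 'e', 'a', 'b', 'd']
'e': index 1 in ['c', 'e', 'a', 'b', 'd'] -> ['e', 'c', 'a', 'b', 'd']
'c': index 1 in ['e', 'c', 'a', 'b', 'd'] -> ['c', 'e', 'a', 'b', 'd']
'd': index 4 in ['c', 'e', 'a', 'b', 'd'] -> ['d', 'c', 'e', 'a', 'b']
'b': index 4 in ['d', 'c', 'e', 'a', 'b'] -> ['b', 'd', 'c', 'e', 'a']
'a': index 4 in ['b', 'd', 'c', 'e', 'a'] -> ['a', 'b', 'd', 'c', 'e']
'b': index 1 in ['a', 'b', 'd', 'c', 'e'] -> ['b', 'a', 'd', 'c', 'e']
'e': index 4 in ['b', 'a', 'd', 'c', 'e'] -> ['e', 'b', 'a', 'd', 'c']


Output: [4, 3, 1, 1, 4, 4, 4, 1, 4]


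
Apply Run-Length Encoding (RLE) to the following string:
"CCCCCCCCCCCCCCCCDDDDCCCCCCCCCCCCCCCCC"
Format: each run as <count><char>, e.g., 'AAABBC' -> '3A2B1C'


Scanning runs left to right:
  i=0: run of 'C' x 16 -> '16C'
  i=16: run of 'D' x 4 -> '4D'
  i=20: run of 'C' x 17 -> '17C'

RLE = 16C4D17C


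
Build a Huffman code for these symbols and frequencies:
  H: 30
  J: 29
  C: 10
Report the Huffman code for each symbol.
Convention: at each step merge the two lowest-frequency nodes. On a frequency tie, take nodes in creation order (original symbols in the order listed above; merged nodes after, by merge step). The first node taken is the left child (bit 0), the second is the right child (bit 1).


Huffman tree construction:
Step 1: Merge C(10) + J(29) = 39
Step 2: Merge H(30) + (C+J)(39) = 69
Read each symbol's code off the tree from the root (left child = 0, right child = 1).

Codes:
  H: 0 (length 1)
  J: 11 (length 2)
  C: 10 (length 2)
Average code length: 108/69 = 1.5652 bits/symbol


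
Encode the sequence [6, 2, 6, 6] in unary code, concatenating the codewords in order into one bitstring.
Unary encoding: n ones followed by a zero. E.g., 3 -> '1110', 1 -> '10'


Encode each number as n ones followed by a terminating 0:
  6 -> 1111110 (7 bits)
  2 -> 110 (3 bits)
  6 -> 1111110 (7 bits)
  6 -> 1111110 (7 bits)
Total length = 7 + 3 + 7 + 7 = 24 bits.

Unary([6, 2, 6, 6]) = 111111011011111101111110 (24 bits)


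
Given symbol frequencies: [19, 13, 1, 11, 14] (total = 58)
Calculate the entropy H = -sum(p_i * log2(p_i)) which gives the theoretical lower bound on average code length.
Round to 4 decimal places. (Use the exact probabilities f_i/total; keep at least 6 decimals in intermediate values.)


Per-symbol terms -p_i * log2(p_i) with p_i = f_i/58:
  p = 19/58 = 0.327586: log2(p) = -1.610053, -p*log2(p) = 0.527431
  p = 13/58 = 0.224138: log2(p) = -2.157541, -p*log2(p) = 0.483587
  p = 1/58 = 0.017241: log2(p) = -5.857981, -p*log2(p) = 0.101000
  p = 11/58 = 0.189655: log2(p) = -2.398549, -p*log2(p) = 0.454897
  p = 14/58 = 0.241379: log2(p) = -2.050626, -p*log2(p) = 0.494979
H = 0.527431 + 0.483587 + 0.101000 + 0.454897 + 0.494979 = 2.061894

H = 2.0619 bits/symbol


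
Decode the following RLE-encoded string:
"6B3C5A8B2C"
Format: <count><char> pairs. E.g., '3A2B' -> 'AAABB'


Expanding each <count><char> pair:
  6B -> 'BBBBBB'
  3C -> 'CCC'
  5A -> 'AAAAA'
  8B -> 'BBBBBBBB'
  2C -> 'CC'

Decoded = BBBBBBCCCAAAAABBBBBBBBCC


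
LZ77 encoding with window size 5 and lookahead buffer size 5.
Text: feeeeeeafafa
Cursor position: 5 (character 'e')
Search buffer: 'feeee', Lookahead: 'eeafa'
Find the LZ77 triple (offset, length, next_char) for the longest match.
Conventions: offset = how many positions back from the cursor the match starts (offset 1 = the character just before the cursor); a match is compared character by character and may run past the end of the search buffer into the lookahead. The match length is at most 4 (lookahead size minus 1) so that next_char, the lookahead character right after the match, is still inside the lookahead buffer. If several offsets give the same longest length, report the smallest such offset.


Try each offset into the search buffer:
  offset=1 (pos 4, char 'e'): match length 2
  offset=2 (pos 3, char 'e'): match length 2
  offset=3 (pos 2, char 'e'): match length 2
  offset=4 (pos 1, char 'e'): match length 2
  offset=5 (pos 0, char 'f'): match length 0
Longest match has length 2, found at offsets 1, 2, 3, 4; take the smallest, offset 1.
next_char = character at position 5 + 2 = 7 -> 'a'

Best match: offset=1, length=2 (matching 'ee' starting at position 4)
LZ77 triple: (1, 2, 'a')


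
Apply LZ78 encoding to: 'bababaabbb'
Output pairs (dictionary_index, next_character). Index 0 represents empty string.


LZ78 encoding steps:
Dictionary: {0: ''}
Step 1: w='' (idx 0), next='b' -> output (0, 'b'), add 'b' as idx 1
Step 2: w='' (idx 0), next='a' -> output (0, 'a'), add 'a' as idx 2
Step 3: w='b' (idx 1), next='a' -> output (1, 'a'), add 'ba' as idx 3
Step 4: w='ba' (idx 3), next='a' -> output (3, 'a'), add 'baa' as idx 4
Step 5: w='b' (idx 1), next='b' -> output (1, 'b'), add 'bb' as idx 5
Step 6: w='b' (idx 1), end of input -> output (1, '')


Encoded: [(0, 'b'), (0, 'a'), (1, 'a'), (3, 'a'), (1, 'b'), (1, '')]


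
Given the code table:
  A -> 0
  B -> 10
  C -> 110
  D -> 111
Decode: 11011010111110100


Decoding:
110 -> C
110 -> C
10 -> B
111 -> D
110 -> C
10 -> B
0 -> A


Result: CCBDCBA


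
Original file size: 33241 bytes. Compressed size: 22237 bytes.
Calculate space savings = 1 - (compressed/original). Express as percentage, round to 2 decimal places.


ratio = compressed/original = 22237/33241 = 0.668963
savings = 1 - ratio = 1 - 0.668963 = 0.331037
as a percentage: 0.331037 * 100 = 33.1%

Space savings = 1 - 22237/33241 = 33.1%


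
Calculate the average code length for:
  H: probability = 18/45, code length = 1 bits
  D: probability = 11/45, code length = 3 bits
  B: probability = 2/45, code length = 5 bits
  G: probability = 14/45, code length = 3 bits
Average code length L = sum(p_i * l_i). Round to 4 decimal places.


Weighted contributions p_i * l_i:
  H: (18/45) * 1 = 18/45
  D: (11/45) * 3 = 33/45
  B: (2/45) * 5 = 10/45
  G: (14/45) * 3 = 42/45
Sum = (18 + 33 + 10 + 42)/45 = 103/45

L = 103/45 = 2.2889 bits/symbol


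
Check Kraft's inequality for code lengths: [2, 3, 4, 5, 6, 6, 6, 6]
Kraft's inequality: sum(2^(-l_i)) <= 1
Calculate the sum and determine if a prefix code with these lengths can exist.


Sum = 2^(-2) + 2^(-3) + 2^(-4) + 2^(-5) + 2^(-6) + 2^(-6) + 2^(-6) + 2^(-6)
    = 0.25 + 0.125 + 0.0625 + 0.03125 + 0.015625 + 0.015625 + 0.015625 + 0.015625
    = 34/64 = 0.53125
Since 0.53125 <= 1, Kraft's inequality IS satisfied.
A prefix code with these lengths CAN exist.

Kraft sum = 0.53125. Satisfied.


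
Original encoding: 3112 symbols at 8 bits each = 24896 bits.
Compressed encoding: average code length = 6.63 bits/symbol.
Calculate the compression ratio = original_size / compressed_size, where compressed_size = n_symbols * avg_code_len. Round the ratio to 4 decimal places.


original_size = n_symbols * orig_bits = 3112 * 8 = 24896 bits
compressed_size = n_symbols * avg_code_len = 3112 * 6.63 = 20632.56 bits
ratio = original_size / compressed_size = 24896 / 20632.56 = 1.2066

Compression ratio = 1.2066


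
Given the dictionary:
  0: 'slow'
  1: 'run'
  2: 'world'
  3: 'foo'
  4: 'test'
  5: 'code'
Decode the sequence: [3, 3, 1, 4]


Look up each index in the dictionary:
  3 -> 'foo'
  3 -> 'foo'
  1 -> 'run'
  4 -> 'test'

Decoded: "foo foo run test"


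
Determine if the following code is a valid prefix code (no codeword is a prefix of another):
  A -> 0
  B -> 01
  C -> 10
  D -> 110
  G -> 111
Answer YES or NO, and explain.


Checking each pair (does one codeword prefix another?):
  A='0' vs B='01': prefix -- VIOLATION

NO -- this is NOT a valid prefix code. A (0) is a prefix of B (01).


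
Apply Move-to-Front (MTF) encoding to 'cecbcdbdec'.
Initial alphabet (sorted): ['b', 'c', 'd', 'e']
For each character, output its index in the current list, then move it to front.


MTF encoding:
'c': index 1 in ['b', 'c', 'd', 'e'] -> ['c', 'b', 'd', 'e']
'e': index 3 in ['c', 'b', 'd', 'e'] -> ['e', 'c', 'b', 'd']
'c': index 1 in ['e', 'c', 'b', 'd'] -> ['c', 'e', 'b', 'd']
'b': index 2 in ['c', 'e', 'b', 'd'] -> ['b', 'c', 'e', 'd']
'c': index 1 in ['b', 'c', 'e', 'd'] -> ['c', 'b', 'e', 'd']
'd': index 3 in ['c', 'b', 'e', 'd'] -> ['d', 'c', 'b', 'e']
'b': index 2 in ['d', 'c', 'b', 'e'] -> ['b', 'd', 'c', 'e']
'd': index 1 in ['b', 'd', 'c', 'e'] -> ['d', 'b', 'c', 'e']
'e': index 3 in ['d', 'b', 'c', 'e'] -> ['e', 'd', 'b', 'c']
'c': index 3 in ['e', 'd', 'b', 'c'] -> ['c', 'e', 'd', 'b']


Output: [1, 3, 1, 2, 1, 3, 2, 1, 3, 3]


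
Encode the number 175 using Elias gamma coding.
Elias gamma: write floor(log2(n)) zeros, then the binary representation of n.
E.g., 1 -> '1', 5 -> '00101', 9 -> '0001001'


num_bits = floor(log2(175)) + 1 = 8
leading_zeros = num_bits - 1 = 7
binary(175) = 10101111

Elias gamma(175) = '0000000' + '10101111' = 000000010101111 (15 bits)


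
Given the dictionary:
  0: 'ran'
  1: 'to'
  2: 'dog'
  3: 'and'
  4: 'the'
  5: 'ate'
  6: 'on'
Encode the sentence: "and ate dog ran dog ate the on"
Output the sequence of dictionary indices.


Look up each word in the dictionary:
  'and' -> 3
  'ate' -> 5
  'dog' -> 2
  'ran' -> 0
  'dog' -> 2
  'ate' -> 5
  'the' -> 4
  'on' -> 6

Encoded: [3, 5, 2, 0, 2, 5, 4, 6]


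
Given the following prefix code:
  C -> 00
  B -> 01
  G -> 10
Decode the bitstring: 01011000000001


Decoding step by step:
Bits 01 -> B
Bits 01 -> B
Bits 10 -> G
Bits 00 -> C
Bits 00 -> C
Bits 00 -> C
Bits 01 -> B


Decoded message: BBGCCCB


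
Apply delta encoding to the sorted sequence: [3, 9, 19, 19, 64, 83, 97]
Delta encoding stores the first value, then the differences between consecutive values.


First value: 3
Deltas:
  9 - 3 = 6
  19 - 9 = 10
  19 - 19 = 0
  64 - 19 = 45
  83 - 64 = 19
  97 - 83 = 14


Delta encoded: [3, 6, 10, 0, 45, 19, 14]


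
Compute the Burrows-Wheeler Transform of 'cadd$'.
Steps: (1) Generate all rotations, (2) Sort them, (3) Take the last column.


Rotations (sorted):
  0: $cadd -> last char: d
  1: add$c -> last char: c
  2: cadd$ -> last char: $
  3: d$cad -> last char: d
  4: dd$ca -> last char: a


BWT = dc$da


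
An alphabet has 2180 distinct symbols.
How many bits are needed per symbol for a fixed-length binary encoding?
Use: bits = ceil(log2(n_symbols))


log2(2180) = 11.0901
Bracket: 2^11 = 2048 < 2180 <= 2^12 = 4096
So ceil(log2(2180)) = 12

bits = ceil(log2(2180)) = ceil(11.0901) = 12 bits


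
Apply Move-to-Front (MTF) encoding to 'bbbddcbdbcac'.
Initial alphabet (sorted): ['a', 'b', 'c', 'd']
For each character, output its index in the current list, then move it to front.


MTF encoding:
'b': index 1 in ['a', 'b', 'c', 'd'] -> ['b', 'a', 'c', 'd']
'b': index 0 in ['b', 'a', 'c', 'd'] -> ['b', 'a', 'c', 'd']
'b': index 0 in ['b', 'a', 'c', 'd'] -> ['b', 'a', 'c', 'd']
'd': index 3 in ['b', 'a', 'c', 'd'] -> ['d', 'b', 'a', 'c']
'd': index 0 in ['d', 'b', 'a', 'c'] -> ['d', 'b', 'a', 'c']
'c': index 3 in ['d', 'b', 'a', 'c'] -> ['c', 'd', 'b', 'a']
'b': index 2 in ['c', 'd', 'b', 'a'] -> ['b', 'c', 'd', 'a']
'd': index 2 in ['b', 'c', 'd', 'a'] -> ['d', 'b', 'c', 'a']
'b': index 1 in ['d', 'b', 'c', 'a'] -> ['b', 'd', 'c', 'a']
'c': index 2 in ['b', 'd', 'c', 'a'] -> ['c', 'b', 'd', 'a']
'a': index 3 in ['c', 'b', 'd', 'a'] -> ['a', 'c', 'b', 'd']
'c': index 1 in ['a', 'c', 'b', 'd'] -> ['c', 'a', 'b', 'd']


Output: [1, 0, 0, 3, 0, 3, 2, 2, 1, 2, 3, 1]
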